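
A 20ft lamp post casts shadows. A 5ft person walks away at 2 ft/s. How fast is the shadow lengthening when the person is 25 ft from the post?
2/3 ft/s

By similar triangles: 20/(x+s) = 5/s
Solving: s = 5x/15
ds/dt = 5/15 · dx/dt = 1/3 · 2 = 2/3 ft/s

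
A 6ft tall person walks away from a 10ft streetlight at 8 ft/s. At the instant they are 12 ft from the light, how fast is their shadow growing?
12 ft/s

By similar triangles: 10/(x+s) = 6/s
Solving: s = 6x/4
ds/dt = 6/4 · dx/dt = 3/2 · 8 = 12 ft/s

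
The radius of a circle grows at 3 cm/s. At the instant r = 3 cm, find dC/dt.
6π cm/s

C = 2πr
dC/dt = 2π · dr/dt = 2π · 3 = 6π cm/s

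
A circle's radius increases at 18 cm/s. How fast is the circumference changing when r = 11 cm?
36π cm/s

C = 2πr
dC/dt = 2π · dr/dt = 2π · 18 = 36π cm/s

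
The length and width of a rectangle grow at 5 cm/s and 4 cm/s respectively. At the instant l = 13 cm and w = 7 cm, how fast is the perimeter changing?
18 cm/s

P = 2(l + w)
dP/dt = 2(dl/dt + dw/dt) = 2(5 + 4) = 18 cm/s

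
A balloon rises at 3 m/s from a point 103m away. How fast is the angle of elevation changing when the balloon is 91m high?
0.016358 rad/s

tan(θ) = y/103
sec²(θ) · dθ/dt = (1/103) · dy/dt
dθ/dt = cos²(θ)/103 · 3 = 103/(103² + 91²) · 3
dθ/dt = 0.016358 rad/s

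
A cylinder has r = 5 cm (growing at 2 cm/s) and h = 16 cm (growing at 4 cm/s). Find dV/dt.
420π cm³/s

V = πr²h
dV/dt = 2πrh·dr/dt + πr²·dh/dt
= 2π(5)(16)(2) + π(5)²(4)
= 420π cm³/s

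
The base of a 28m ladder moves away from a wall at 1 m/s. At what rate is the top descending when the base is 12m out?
3√10/20 ≈ 0.4743 m/s

x² + y² = 28²
2x·dx/dt + 2y·dy/dt = 0
dy/dt = -x/y · dx/dt = -12/(8√10) · 1 = -3√10/20 m/s
The top is descending at 3√10/20 ≈ 0.4743 m/s.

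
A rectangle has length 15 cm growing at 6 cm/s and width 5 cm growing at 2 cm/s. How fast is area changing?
60 cm²/s

A = lw
dA/dt = w·dl/dt + l·dw/dt = 5·6 + 15·2 = 60 cm²/s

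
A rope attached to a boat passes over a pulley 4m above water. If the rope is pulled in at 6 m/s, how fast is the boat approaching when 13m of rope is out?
26√17/17 ≈ 6.306 m/s

rope² = x² + 4²
x = √(13² - 4²) = 3√17
dx/dt = (rope/x) · d(rope)/dt = (13/(3√17)) · (-6) = -26√17/17 m/s
The boat approaches at 26√17/17 ≈ 6.306 m/s.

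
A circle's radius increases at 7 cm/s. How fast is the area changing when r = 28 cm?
392π cm²/s

A = πr²
dA/dt = 2πr · dr/dt = 2π(28)(7) = 392π cm²/s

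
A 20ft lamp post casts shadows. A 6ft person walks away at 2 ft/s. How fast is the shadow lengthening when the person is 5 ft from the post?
6/7 ft/s

By similar triangles: 20/(x+s) = 6/s
Solving: s = 6x/14
ds/dt = 6/14 · dx/dt = 3/7 · 2 = 6/7 ft/s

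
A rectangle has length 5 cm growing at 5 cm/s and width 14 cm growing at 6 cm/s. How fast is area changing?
100 cm²/s

A = lw
dA/dt = w·dl/dt + l·dw/dt = 14·5 + 5·6 = 100 cm²/s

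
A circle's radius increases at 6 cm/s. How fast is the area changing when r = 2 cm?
24π cm²/s

A = πr²
dA/dt = 2πr · dr/dt = 2π(2)(6) = 24π cm²/s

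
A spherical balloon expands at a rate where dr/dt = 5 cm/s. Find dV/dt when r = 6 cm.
720π cm³/s

V = (4/3)πr³
dV/dt = dV/dr · dr/dt = 4πr² · 5
At r = 6: dV/dt = 720π cm³/s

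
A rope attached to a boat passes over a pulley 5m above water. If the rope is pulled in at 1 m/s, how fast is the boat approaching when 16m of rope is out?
16√231/231 ≈ 1.053 m/s

rope² = x² + 5²
x = √(16² - 5²) = √231
dx/dt = (rope/x) · d(rope)/dt = (16/√231) · (-1) = -16√231/231 m/s
The boat approaches at 16√231/231 ≈ 1.053 m/s.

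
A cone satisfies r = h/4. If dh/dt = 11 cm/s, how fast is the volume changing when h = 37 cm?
15059π/16 cm³/s

V = (1/3)π(h/4)²h = πh³/48
dV/dt = πh²/16 · 11
At h = 37: dV/dt = 15059π/16 cm³/s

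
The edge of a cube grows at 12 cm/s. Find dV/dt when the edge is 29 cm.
30276 cm³/s

V = s³
dV/dt = 3s² · ds/dt = 3·29²·12 = 30276 cm³/s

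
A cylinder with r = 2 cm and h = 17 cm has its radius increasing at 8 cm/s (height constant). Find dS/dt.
336π cm²/s

S = 2πrh + 2πr² (lateral + bases)
dS/dt = (2πh + 4πr)·dr/dt = (2π·17 + 4π·2)·8
= 336π cm²/s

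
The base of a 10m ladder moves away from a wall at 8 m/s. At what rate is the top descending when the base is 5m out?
8√3/3 ≈ 4.619 m/s

x² + y² = 10²
2x·dx/dt + 2y·dy/dt = 0
dy/dt = -x/y · dx/dt = -5/(5√3) · 8 = -8√3/3 m/s
The top is descending at 8√3/3 ≈ 4.619 m/s.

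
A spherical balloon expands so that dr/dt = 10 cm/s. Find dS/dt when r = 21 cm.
1680π cm²/s

S = 4πr²
dS/dt = dS/dr · dr/dt = 8πr · 10
At r = 21: dS/dt = 1680π cm²/s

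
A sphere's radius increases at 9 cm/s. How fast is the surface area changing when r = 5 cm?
360π cm²/s

S = 4πr²
dS/dt = dS/dr · dr/dt = 8πr · 9
At r = 5: dS/dt = 360π cm²/s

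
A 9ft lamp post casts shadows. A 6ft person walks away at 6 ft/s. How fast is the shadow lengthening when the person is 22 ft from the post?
12 ft/s

By similar triangles: 9/(x+s) = 6/s
Solving: s = 6x/3
ds/dt = 6/3 · dx/dt = 2 · 6 = 12 ft/s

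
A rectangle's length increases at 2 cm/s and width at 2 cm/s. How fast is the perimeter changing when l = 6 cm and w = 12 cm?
8 cm/s

P = 2(l + w)
dP/dt = 2(dl/dt + dw/dt) = 2(2 + 2) = 8 cm/s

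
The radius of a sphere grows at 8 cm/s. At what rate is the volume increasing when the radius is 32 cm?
32768π cm³/s

V = (4/3)πr³
dV/dt = dV/dr · dr/dt = 4πr² · 8
At r = 32: dV/dt = 32768π cm³/s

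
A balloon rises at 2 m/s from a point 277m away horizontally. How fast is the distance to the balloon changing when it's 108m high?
216√88393/88393 ≈ 0.7265 m/s

z² = 277² + y²
z = √(277² + 108²) = √88393
dz/dt = y/z · dy/dt = 108/√88393 · 2 = 216√88393/88393 ≈ 0.7265 m/s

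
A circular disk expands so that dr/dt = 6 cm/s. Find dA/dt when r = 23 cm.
276π cm²/s

A = πr²
dA/dt = 2πr · dr/dt = 2π(23)(6) = 276π cm²/s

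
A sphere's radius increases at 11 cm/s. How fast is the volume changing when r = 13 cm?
7436π cm³/s

V = (4/3)πr³
dV/dt = dV/dr · dr/dt = 4πr² · 11
At r = 13: dV/dt = 7436π cm³/s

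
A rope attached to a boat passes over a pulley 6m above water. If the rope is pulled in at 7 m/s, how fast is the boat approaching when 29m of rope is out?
29√805/115 ≈ 7.155 m/s

rope² = x² + 6²
x = √(29² - 6²) = √805
dx/dt = (rope/x) · d(rope)/dt = (29/√805) · (-7) = -29√805/115 m/s
The boat approaches at 29√805/115 ≈ 7.155 m/s.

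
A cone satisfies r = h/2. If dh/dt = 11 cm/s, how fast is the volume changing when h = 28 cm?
2156π cm³/s

V = (1/3)π(h/2)²h = πh³/12
dV/dt = πh²/4 · 11
At h = 28: dV/dt = 2156π cm³/s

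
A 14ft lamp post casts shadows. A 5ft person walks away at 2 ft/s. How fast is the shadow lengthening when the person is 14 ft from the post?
10/9 ft/s

By similar triangles: 14/(x+s) = 5/s
Solving: s = 5x/9
ds/dt = 5/9 · dx/dt = 5/9 · 2 = 10/9 ft/s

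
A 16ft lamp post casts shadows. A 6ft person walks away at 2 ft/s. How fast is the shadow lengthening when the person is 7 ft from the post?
6/5 ft/s

By similar triangles: 16/(x+s) = 6/s
Solving: s = 6x/10
ds/dt = 6/10 · dx/dt = 3/5 · 2 = 6/5 ft/s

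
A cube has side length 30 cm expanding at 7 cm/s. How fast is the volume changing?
18900 cm³/s

V = s³
dV/dt = 3s² · ds/dt = 3·30²·7 = 18900 cm³/s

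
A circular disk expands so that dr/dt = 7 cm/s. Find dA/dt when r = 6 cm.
84π cm²/s

A = πr²
dA/dt = 2πr · dr/dt = 2π(6)(7) = 84π cm²/s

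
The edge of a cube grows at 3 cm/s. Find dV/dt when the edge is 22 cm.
4356 cm³/s

V = s³
dV/dt = 3s² · ds/dt = 3·22²·3 = 4356 cm³/s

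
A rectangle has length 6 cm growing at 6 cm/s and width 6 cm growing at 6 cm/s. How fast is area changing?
72 cm²/s

A = lw
dA/dt = w·dl/dt + l·dw/dt = 6·6 + 6·6 = 72 cm²/s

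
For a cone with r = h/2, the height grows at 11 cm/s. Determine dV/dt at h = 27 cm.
8019π/4 cm³/s

V = (1/3)π(h/2)²h = πh³/12
dV/dt = πh²/4 · 11
At h = 27: dV/dt = 8019π/4 cm³/s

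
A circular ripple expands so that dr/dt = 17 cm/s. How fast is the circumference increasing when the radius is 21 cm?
34π cm/s

C = 2πr
dC/dt = 2π · dr/dt = 2π · 17 = 34π cm/s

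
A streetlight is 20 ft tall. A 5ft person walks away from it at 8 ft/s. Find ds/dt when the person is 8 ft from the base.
8/3 ft/s

By similar triangles: 20/(x+s) = 5/s
Solving: s = 5x/15
ds/dt = 5/15 · dx/dt = 1/3 · 8 = 8/3 ft/s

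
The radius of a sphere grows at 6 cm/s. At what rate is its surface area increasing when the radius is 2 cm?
96π cm²/s

S = 4πr²
dS/dt = dS/dr · dr/dt = 8πr · 6
At r = 2: dS/dt = 96π cm²/s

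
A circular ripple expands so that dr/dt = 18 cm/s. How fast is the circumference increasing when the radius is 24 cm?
36π cm/s

C = 2πr
dC/dt = 2π · dr/dt = 2π · 18 = 36π cm/s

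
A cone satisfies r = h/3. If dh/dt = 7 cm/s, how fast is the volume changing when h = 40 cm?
11200π/9 cm³/s

V = (1/3)π(h/3)²h = πh³/27
dV/dt = πh²/9 · 7
At h = 40: dV/dt = 11200π/9 cm³/s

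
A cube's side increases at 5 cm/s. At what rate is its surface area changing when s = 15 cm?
900 cm²/s

A = 6s²
dA/dt = 12s · ds/dt = 12·15·5 = 900 cm²/s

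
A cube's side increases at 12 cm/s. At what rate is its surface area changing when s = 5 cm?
720 cm²/s

A = 6s²
dA/dt = 12s · ds/dt = 12·5·12 = 720 cm²/s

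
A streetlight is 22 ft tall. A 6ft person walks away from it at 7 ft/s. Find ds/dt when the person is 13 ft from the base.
21/8 ft/s

By similar triangles: 22/(x+s) = 6/s
Solving: s = 6x/16
ds/dt = 6/16 · dx/dt = 3/8 · 7 = 21/8 ft/s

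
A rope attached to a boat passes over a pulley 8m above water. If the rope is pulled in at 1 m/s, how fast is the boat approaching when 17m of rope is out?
17/15 ≈ 1.133 m/s

rope² = x² + 8²
x = √(17² - 8²) = 15
dx/dt = (rope/x) · d(rope)/dt = (17/15) · (-1) = -17/15 m/s
The boat approaches at 17/15 ≈ 1.133 m/s.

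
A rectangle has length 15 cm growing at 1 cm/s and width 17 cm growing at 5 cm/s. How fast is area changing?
92 cm²/s

A = lw
dA/dt = w·dl/dt + l·dw/dt = 17·1 + 15·5 = 92 cm²/s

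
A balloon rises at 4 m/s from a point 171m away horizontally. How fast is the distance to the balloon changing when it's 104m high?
416√40057/40057 ≈ 2.079 m/s

z² = 171² + y²
z = √(171² + 104²) = √40057
dz/dt = y/z · dy/dt = 104/√40057 · 4 = 416√40057/40057 ≈ 2.079 m/s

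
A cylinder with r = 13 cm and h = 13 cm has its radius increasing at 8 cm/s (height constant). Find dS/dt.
624π cm²/s

S = 2πrh + 2πr² (lateral + bases)
dS/dt = (2πh + 4πr)·dr/dt = (2π·13 + 4π·13)·8
= 624π cm²/s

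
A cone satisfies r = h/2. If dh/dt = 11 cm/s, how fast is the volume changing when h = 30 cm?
2475π cm³/s

V = (1/3)π(h/2)²h = πh³/12
dV/dt = πh²/4 · 11
At h = 30: dV/dt = 2475π cm³/s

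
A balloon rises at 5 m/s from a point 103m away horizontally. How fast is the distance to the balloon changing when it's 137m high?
685√29378/29378 ≈ 3.996 m/s

z² = 103² + y²
z = √(103² + 137²) = √29378
dz/dt = y/z · dy/dt = 137/√29378 · 5 = 685√29378/29378 ≈ 3.996 m/s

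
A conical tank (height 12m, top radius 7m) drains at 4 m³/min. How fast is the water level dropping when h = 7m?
576/(2401π) ≈ 0.07636 m/min

r/h = 7/12, so r = (7/12)h
V = (1/3)πr²h = (1/3)π((7/12)h)²h = (49/432)πh³
dV/dh = (49/144)πh²
dh/dt = (dV/dt)/(dV/dh) = -4/((49/144)π·7²) = -576/(2401π) m/min
The level is dropping at 576/(2401π) ≈ 0.07636 m/min.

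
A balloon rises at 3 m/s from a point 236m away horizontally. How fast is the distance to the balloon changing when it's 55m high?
165√58721/58721 ≈ 0.6809 m/s

z² = 236² + y²
z = √(236² + 55²) = √58721
dz/dt = y/z · dy/dt = 55/√58721 · 3 = 165√58721/58721 ≈ 0.6809 m/s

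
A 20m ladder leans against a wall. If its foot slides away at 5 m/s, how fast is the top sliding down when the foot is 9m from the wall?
45√319/319 ≈ 2.52 m/s

x² + y² = 20²
2x·dx/dt + 2y·dy/dt = 0
dy/dt = -x/y · dx/dt = -9/√319 · 5 = -45√319/319 m/s
The top is descending at 45√319/319 ≈ 2.52 m/s.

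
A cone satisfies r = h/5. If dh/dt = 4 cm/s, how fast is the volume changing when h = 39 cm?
6084π/25 cm³/s

V = (1/3)π(h/5)²h = πh³/75
dV/dt = πh²/25 · 4
At h = 39: dV/dt = 6084π/25 cm³/s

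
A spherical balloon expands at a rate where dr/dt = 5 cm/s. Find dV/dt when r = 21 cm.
8820π cm³/s

V = (4/3)πr³
dV/dt = dV/dr · dr/dt = 4πr² · 5
At r = 21: dV/dt = 8820π cm³/s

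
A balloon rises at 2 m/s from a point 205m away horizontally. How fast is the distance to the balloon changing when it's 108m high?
216√53689/53689 ≈ 0.9322 m/s

z² = 205² + y²
z = √(205² + 108²) = √53689
dz/dt = y/z · dy/dt = 108/√53689 · 2 = 216√53689/53689 ≈ 0.9322 m/s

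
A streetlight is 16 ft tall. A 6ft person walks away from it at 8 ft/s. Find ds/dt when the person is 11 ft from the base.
24/5 ft/s

By similar triangles: 16/(x+s) = 6/s
Solving: s = 6x/10
ds/dt = 6/10 · dx/dt = 3/5 · 8 = 24/5 ft/s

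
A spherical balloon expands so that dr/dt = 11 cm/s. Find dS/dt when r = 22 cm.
1936π cm²/s

S = 4πr²
dS/dt = dS/dr · dr/dt = 8πr · 11
At r = 22: dS/dt = 1936π cm²/s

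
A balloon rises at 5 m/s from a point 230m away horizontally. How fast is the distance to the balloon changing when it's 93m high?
465√61549/61549 ≈ 1.874 m/s

z² = 230² + y²
z = √(230² + 93²) = √61549
dz/dt = y/z · dy/dt = 93/√61549 · 5 = 465√61549/61549 ≈ 1.874 m/s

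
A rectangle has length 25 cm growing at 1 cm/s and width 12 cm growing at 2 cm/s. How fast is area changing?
62 cm²/s

A = lw
dA/dt = w·dl/dt + l·dw/dt = 12·1 + 25·2 = 62 cm²/s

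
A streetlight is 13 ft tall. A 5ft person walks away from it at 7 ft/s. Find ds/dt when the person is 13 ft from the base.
35/8 ft/s

By similar triangles: 13/(x+s) = 5/s
Solving: s = 5x/8
ds/dt = 5/8 · dx/dt = 5/8 · 7 = 35/8 ft/s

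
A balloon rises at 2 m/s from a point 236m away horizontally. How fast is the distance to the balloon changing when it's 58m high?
58√14765/14765 ≈ 0.4773 m/s

z² = 236² + y²
z = √(236² + 58²) = 2√14765
dz/dt = y/z · dy/dt = 58/(2√14765) · 2 = 58√14765/14765 ≈ 0.4773 m/s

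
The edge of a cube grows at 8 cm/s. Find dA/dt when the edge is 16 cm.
1536 cm²/s

A = 6s²
dA/dt = 12s · ds/dt = 12·16·8 = 1536 cm²/s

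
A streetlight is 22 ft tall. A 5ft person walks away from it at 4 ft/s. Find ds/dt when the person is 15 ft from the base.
20/17 ft/s

By similar triangles: 22/(x+s) = 5/s
Solving: s = 5x/17
ds/dt = 5/17 · dx/dt = 5/17 · 4 = 20/17 ft/s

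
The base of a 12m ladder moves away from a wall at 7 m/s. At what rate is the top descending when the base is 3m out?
7√15/15 ≈ 1.807 m/s

x² + y² = 12²
2x·dx/dt + 2y·dy/dt = 0
dy/dt = -x/y · dx/dt = -3/(3√15) · 7 = -7√15/15 m/s
The top is descending at 7√15/15 ≈ 1.807 m/s.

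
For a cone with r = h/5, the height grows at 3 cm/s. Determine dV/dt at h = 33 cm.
3267π/25 cm³/s

V = (1/3)π(h/5)²h = πh³/75
dV/dt = πh²/25 · 3
At h = 33: dV/dt = 3267π/25 cm³/s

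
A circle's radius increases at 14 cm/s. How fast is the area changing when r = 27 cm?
756π cm²/s

A = πr²
dA/dt = 2πr · dr/dt = 2π(27)(14) = 756π cm²/s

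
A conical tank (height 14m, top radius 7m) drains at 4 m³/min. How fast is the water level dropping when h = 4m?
1/π ≈ 0.3183 m/min

r/h = 7/14, so r = (1/2)h
V = (1/3)πr²h = (1/3)π((1/2)h)²h = (1/12)πh³
dV/dh = (1/4)πh²
dh/dt = (dV/dt)/(dV/dh) = -4/((1/4)π·4²) = -1/π m/min
The level is dropping at 1/π ≈ 0.3183 m/min.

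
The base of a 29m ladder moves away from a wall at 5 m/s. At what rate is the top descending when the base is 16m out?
16√65/39 ≈ 3.308 m/s

x² + y² = 29²
2x·dx/dt + 2y·dy/dt = 0
dy/dt = -x/y · dx/dt = -16/(3√65) · 5 = -16√65/39 m/s
The top is descending at 16√65/39 ≈ 3.308 m/s.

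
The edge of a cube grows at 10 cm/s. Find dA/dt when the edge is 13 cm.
1560 cm²/s

A = 6s²
dA/dt = 12s · ds/dt = 12·13·10 = 1560 cm²/s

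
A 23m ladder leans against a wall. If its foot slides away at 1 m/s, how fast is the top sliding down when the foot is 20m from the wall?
20√129/129 ≈ 1.761 m/s

x² + y² = 23²
2x·dx/dt + 2y·dy/dt = 0
dy/dt = -x/y · dx/dt = -20/√129 · 1 = -20√129/129 m/s
The top is descending at 20√129/129 ≈ 1.761 m/s.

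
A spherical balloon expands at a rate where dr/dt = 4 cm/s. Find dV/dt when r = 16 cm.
4096π cm³/s

V = (4/3)πr³
dV/dt = dV/dr · dr/dt = 4πr² · 4
At r = 16: dV/dt = 4096π cm³/s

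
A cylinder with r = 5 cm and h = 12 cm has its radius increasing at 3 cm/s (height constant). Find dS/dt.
132π cm²/s

S = 2πrh + 2πr² (lateral + bases)
dS/dt = (2πh + 4πr)·dr/dt = (2π·12 + 4π·5)·3
= 132π cm²/s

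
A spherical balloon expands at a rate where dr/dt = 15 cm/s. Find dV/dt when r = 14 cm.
11760π cm³/s

V = (4/3)πr³
dV/dt = dV/dr · dr/dt = 4πr² · 15
At r = 14: dV/dt = 11760π cm³/s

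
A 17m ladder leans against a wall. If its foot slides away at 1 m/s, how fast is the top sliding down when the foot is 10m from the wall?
10√21/63 ≈ 0.7274 m/s

x² + y² = 17²
2x·dx/dt + 2y·dy/dt = 0
dy/dt = -x/y · dx/dt = -10/(3√21) · 1 = -10√21/63 m/s
The top is descending at 10√21/63 ≈ 0.7274 m/s.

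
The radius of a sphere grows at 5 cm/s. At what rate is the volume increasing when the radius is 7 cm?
980π cm³/s

V = (4/3)πr³
dV/dt = dV/dr · dr/dt = 4πr² · 5
At r = 7: dV/dt = 980π cm³/s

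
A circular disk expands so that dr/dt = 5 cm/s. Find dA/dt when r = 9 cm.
90π cm²/s

A = πr²
dA/dt = 2πr · dr/dt = 2π(9)(5) = 90π cm²/s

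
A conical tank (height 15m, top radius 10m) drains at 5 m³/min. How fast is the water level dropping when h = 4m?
45/(64π) ≈ 0.2238 m/min

r/h = 10/15, so r = (2/3)h
V = (1/3)πr²h = (1/3)π((2/3)h)²h = (4/27)πh³
dV/dh = (4/9)πh²
dh/dt = (dV/dt)/(dV/dh) = -5/((4/9)π·4²) = -45/(64π) m/min
The level is dropping at 45/(64π) ≈ 0.2238 m/min.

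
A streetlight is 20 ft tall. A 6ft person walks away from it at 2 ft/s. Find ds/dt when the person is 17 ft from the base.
6/7 ft/s

By similar triangles: 20/(x+s) = 6/s
Solving: s = 6x/14
ds/dt = 6/14 · dx/dt = 3/7 · 2 = 6/7 ft/s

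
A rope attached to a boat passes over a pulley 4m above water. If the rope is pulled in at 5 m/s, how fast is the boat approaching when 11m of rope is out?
11√105/21 ≈ 5.367 m/s

rope² = x² + 4²
x = √(11² - 4²) = √105
dx/dt = (rope/x) · d(rope)/dt = (11/√105) · (-5) = -11√105/21 m/s
The boat approaches at 11√105/21 ≈ 5.367 m/s.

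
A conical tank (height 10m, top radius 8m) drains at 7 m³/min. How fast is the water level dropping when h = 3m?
175/(144π) ≈ 0.3868 m/min

r/h = 8/10, so r = (4/5)h
V = (1/3)πr²h = (1/3)π((4/5)h)²h = (16/75)πh³
dV/dh = (16/25)πh²
dh/dt = (dV/dt)/(dV/dh) = -7/((16/25)π·3²) = -175/(144π) m/min
The level is dropping at 175/(144π) ≈ 0.3868 m/min.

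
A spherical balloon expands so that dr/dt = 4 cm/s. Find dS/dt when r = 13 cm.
416π cm²/s

S = 4πr²
dS/dt = dS/dr · dr/dt = 8πr · 4
At r = 13: dS/dt = 416π cm²/s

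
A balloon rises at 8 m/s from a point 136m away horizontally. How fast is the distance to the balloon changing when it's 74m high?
296√5993/5993 ≈ 3.824 m/s

z² = 136² + y²
z = √(136² + 74²) = 2√5993
dz/dt = y/z · dy/dt = 74/(2√5993) · 8 = 296√5993/5993 ≈ 3.824 m/s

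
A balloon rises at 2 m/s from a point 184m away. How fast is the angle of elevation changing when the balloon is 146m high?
0.00667 rad/s

tan(θ) = y/184
sec²(θ) · dθ/dt = (1/184) · dy/dt
dθ/dt = cos²(θ)/184 · 2 = 184/(184² + 146²) · 2
dθ/dt = 0.00667 rad/s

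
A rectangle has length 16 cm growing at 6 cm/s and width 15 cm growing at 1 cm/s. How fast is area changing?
106 cm²/s

A = lw
dA/dt = w·dl/dt + l·dw/dt = 15·6 + 16·1 = 106 cm²/s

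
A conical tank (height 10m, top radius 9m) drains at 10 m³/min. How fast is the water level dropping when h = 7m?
1000/(3969π) ≈ 0.0802 m/min

r/h = 9/10, so r = (9/10)h
V = (1/3)πr²h = (1/3)π((9/10)h)²h = (27/100)πh³
dV/dh = (81/100)πh²
dh/dt = (dV/dt)/(dV/dh) = -10/((81/100)π·7²) = -1000/(3969π) m/min
The level is dropping at 1000/(3969π) ≈ 0.0802 m/min.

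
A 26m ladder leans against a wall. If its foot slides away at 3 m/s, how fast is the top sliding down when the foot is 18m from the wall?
27√22/44 ≈ 2.878 m/s

x² + y² = 26²
2x·dx/dt + 2y·dy/dt = 0
dy/dt = -x/y · dx/dt = -18/(4√22) · 3 = -27√22/44 m/s
The top is descending at 27√22/44 ≈ 2.878 m/s.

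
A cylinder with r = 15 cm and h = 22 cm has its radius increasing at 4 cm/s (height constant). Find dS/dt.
416π cm²/s

S = 2πrh + 2πr² (lateral + bases)
dS/dt = (2πh + 4πr)·dr/dt = (2π·22 + 4π·15)·4
= 416π cm²/s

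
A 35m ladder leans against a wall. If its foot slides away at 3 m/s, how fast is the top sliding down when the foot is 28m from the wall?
4 m/s

x² + y² = 35²
2x·dx/dt + 2y·dy/dt = 0
dy/dt = -x/y · dx/dt = -28/21 · 3 = -4 m/s
The top is descending at 4 m/s.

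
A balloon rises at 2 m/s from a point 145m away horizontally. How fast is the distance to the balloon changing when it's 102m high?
204√31429/31429 ≈ 1.151 m/s

z² = 145² + y²
z = √(145² + 102²) = √31429
dz/dt = y/z · dy/dt = 102/√31429 · 2 = 204√31429/31429 ≈ 1.151 m/s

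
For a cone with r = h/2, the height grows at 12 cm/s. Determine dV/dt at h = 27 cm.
2187π cm³/s

V = (1/3)π(h/2)²h = πh³/12
dV/dt = πh²/4 · 12
At h = 27: dV/dt = 2187π cm³/s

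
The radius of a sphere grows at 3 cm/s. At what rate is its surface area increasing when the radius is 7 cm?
168π cm²/s

S = 4πr²
dS/dt = dS/dr · dr/dt = 8πr · 3
At r = 7: dS/dt = 168π cm²/s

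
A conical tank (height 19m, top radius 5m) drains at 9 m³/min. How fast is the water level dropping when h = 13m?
3249/(4225π) ≈ 0.2448 m/min

r/h = 5/19, so r = (5/19)h
V = (1/3)πr²h = (1/3)π((5/19)h)²h = (25/1083)πh³
dV/dh = (25/361)πh²
dh/dt = (dV/dt)/(dV/dh) = -9/((25/361)π·13²) = -3249/(4225π) m/min
The level is dropping at 3249/(4225π) ≈ 0.2448 m/min.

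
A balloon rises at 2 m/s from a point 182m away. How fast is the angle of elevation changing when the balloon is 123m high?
0.007544 rad/s

tan(θ) = y/182
sec²(θ) · dθ/dt = (1/182) · dy/dt
dθ/dt = cos²(θ)/182 · 2 = 182/(182² + 123²) · 2
dθ/dt = 0.007544 rad/s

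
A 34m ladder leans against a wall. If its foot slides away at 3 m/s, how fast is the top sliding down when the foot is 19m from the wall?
19√795/265 ≈ 2.022 m/s

x² + y² = 34²
2x·dx/dt + 2y·dy/dt = 0
dy/dt = -x/y · dx/dt = -19/√795 · 3 = -19√795/265 m/s
The top is descending at 19√795/265 ≈ 2.022 m/s.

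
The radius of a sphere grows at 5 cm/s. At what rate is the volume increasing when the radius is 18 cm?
6480π cm³/s

V = (4/3)πr³
dV/dt = dV/dr · dr/dt = 4πr² · 5
At r = 18: dV/dt = 6480π cm³/s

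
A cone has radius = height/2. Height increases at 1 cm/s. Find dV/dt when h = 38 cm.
361π cm³/s

V = (1/3)π(h/2)²h = πh³/12
dV/dt = πh²/4 · 1
At h = 38: dV/dt = 361π cm³/s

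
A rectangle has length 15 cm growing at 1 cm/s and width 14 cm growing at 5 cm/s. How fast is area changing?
89 cm²/s

A = lw
dA/dt = w·dl/dt + l·dw/dt = 14·1 + 15·5 = 89 cm²/s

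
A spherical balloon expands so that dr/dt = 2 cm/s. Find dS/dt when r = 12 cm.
192π cm²/s

S = 4πr²
dS/dt = dS/dr · dr/dt = 8πr · 2
At r = 12: dS/dt = 192π cm²/s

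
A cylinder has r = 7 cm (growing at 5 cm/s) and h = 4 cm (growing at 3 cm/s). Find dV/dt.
427π cm³/s

V = πr²h
dV/dt = 2πrh·dr/dt + πr²·dh/dt
= 2π(7)(4)(5) + π(7)²(3)
= 427π cm³/s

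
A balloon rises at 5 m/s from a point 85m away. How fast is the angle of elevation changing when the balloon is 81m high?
0.030828 rad/s

tan(θ) = y/85
sec²(θ) · dθ/dt = (1/85) · dy/dt
dθ/dt = cos²(θ)/85 · 5 = 85/(85² + 81²) · 5
dθ/dt = 0.030828 rad/s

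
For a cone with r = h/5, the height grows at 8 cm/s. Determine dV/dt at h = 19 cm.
2888π/25 cm³/s

V = (1/3)π(h/5)²h = πh³/75
dV/dt = πh²/25 · 8
At h = 19: dV/dt = 2888π/25 cm³/s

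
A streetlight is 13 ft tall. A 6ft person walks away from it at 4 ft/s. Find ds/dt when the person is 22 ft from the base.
24/7 ft/s

By similar triangles: 13/(x+s) = 6/s
Solving: s = 6x/7
ds/dt = 6/7 · dx/dt = 6/7 · 4 = 24/7 ft/s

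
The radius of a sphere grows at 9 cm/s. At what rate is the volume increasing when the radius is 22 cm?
17424π cm³/s

V = (4/3)πr³
dV/dt = dV/dr · dr/dt = 4πr² · 9
At r = 22: dV/dt = 17424π cm³/s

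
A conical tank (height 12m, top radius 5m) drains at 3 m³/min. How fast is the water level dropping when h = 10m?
108/(625π) ≈ 0.055 m/min

r/h = 5/12, so r = (5/12)h
V = (1/3)πr²h = (1/3)π((5/12)h)²h = (25/432)πh³
dV/dh = (25/144)πh²
dh/dt = (dV/dt)/(dV/dh) = -3/((25/144)π·10²) = -108/(625π) m/min
The level is dropping at 108/(625π) ≈ 0.055 m/min.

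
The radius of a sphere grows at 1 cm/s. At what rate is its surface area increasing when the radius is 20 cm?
160π cm²/s

S = 4πr²
dS/dt = dS/dr · dr/dt = 8πr · 1
At r = 20: dS/dt = 160π cm²/s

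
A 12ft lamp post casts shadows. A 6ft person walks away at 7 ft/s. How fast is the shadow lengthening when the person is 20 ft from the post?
7 ft/s

By similar triangles: 12/(x+s) = 6/s
Solving: s = 6x/6
ds/dt = 6/6 · dx/dt = 1 · 7 = 7 ft/s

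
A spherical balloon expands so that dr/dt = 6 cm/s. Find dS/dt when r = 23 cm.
1104π cm²/s

S = 4πr²
dS/dt = dS/dr · dr/dt = 8πr · 6
At r = 23: dS/dt = 1104π cm²/s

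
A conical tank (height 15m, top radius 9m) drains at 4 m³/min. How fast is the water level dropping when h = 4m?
25/(36π) ≈ 0.221 m/min

r/h = 9/15, so r = (3/5)h
V = (1/3)πr²h = (1/3)π((3/5)h)²h = (3/25)πh³
dV/dh = (9/25)πh²
dh/dt = (dV/dt)/(dV/dh) = -4/((9/25)π·4²) = -25/(36π) m/min
The level is dropping at 25/(36π) ≈ 0.221 m/min.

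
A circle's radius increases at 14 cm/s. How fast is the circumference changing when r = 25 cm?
28π cm/s

C = 2πr
dC/dt = 2π · dr/dt = 2π · 14 = 28π cm/s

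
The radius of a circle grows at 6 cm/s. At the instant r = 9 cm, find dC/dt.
12π cm/s

C = 2πr
dC/dt = 2π · dr/dt = 2π · 6 = 12π cm/s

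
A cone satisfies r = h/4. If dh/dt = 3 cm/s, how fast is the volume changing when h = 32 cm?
192π cm³/s

V = (1/3)π(h/4)²h = πh³/48
dV/dt = πh²/16 · 3
At h = 32: dV/dt = 192π cm³/s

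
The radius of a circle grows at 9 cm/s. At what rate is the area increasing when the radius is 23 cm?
414π cm²/s

A = πr²
dA/dt = 2πr · dr/dt = 2π(23)(9) = 414π cm²/s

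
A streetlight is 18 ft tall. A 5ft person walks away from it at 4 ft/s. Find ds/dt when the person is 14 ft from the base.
20/13 ft/s

By similar triangles: 18/(x+s) = 5/s
Solving: s = 5x/13
ds/dt = 5/13 · dx/dt = 5/13 · 4 = 20/13 ft/s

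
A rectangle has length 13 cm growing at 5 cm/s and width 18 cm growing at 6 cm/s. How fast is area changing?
168 cm²/s

A = lw
dA/dt = w·dl/dt + l·dw/dt = 18·5 + 13·6 = 168 cm²/s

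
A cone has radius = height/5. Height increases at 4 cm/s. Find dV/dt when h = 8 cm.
256π/25 cm³/s

V = (1/3)π(h/5)²h = πh³/75
dV/dt = πh²/25 · 4
At h = 8: dV/dt = 256π/25 cm³/s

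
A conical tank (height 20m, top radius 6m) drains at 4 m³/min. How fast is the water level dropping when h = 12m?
25/(81π) ≈ 0.09824 m/min

r/h = 6/20, so r = (3/10)h
V = (1/3)πr²h = (1/3)π((3/10)h)²h = (3/100)πh³
dV/dh = (9/100)πh²
dh/dt = (dV/dt)/(dV/dh) = -4/((9/100)π·12²) = -25/(81π) m/min
The level is dropping at 25/(81π) ≈ 0.09824 m/min.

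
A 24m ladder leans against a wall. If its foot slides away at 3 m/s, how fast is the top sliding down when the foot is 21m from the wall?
7√15/5 ≈ 5.422 m/s

x² + y² = 24²
2x·dx/dt + 2y·dy/dt = 0
dy/dt = -x/y · dx/dt = -21/(3√15) · 3 = -7√15/5 m/s
The top is descending at 7√15/5 ≈ 5.422 m/s.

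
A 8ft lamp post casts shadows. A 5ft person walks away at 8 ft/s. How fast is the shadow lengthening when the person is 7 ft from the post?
40/3 ft/s

By similar triangles: 8/(x+s) = 5/s
Solving: s = 5x/3
ds/dt = 5/3 · dx/dt = 5/3 · 8 = 40/3 ft/s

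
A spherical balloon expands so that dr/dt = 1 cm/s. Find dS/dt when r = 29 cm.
232π cm²/s

S = 4πr²
dS/dt = dS/dr · dr/dt = 8πr · 1
At r = 29: dS/dt = 232π cm²/s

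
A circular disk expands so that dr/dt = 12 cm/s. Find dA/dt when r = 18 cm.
432π cm²/s

A = πr²
dA/dt = 2πr · dr/dt = 2π(18)(12) = 432π cm²/s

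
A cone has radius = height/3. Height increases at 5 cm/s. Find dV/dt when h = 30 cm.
500π cm³/s

V = (1/3)π(h/3)²h = πh³/27
dV/dt = πh²/9 · 5
At h = 30: dV/dt = 500π cm³/s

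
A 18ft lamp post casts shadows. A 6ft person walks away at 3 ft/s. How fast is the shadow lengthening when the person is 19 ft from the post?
3/2 ft/s

By similar triangles: 18/(x+s) = 6/s
Solving: s = 6x/12
ds/dt = 6/12 · dx/dt = 1/2 · 3 = 3/2 ft/s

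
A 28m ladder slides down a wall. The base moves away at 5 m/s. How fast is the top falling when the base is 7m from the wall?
√15/3 ≈ 1.291 m/s

x² + y² = 28²
2x·dx/dt + 2y·dy/dt = 0
dy/dt = -x/y · dx/dt = -7/(7√15) · 5 = -√15/3 m/s
The top is descending at √15/3 ≈ 1.291 m/s.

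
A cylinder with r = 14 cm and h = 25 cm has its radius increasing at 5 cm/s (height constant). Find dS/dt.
530π cm²/s

S = 2πrh + 2πr² (lateral + bases)
dS/dt = (2πh + 4πr)·dr/dt = (2π·25 + 4π·14)·5
= 530π cm²/s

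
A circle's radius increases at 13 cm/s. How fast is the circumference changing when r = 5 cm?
26π cm/s

C = 2πr
dC/dt = 2π · dr/dt = 2π · 13 = 26π cm/s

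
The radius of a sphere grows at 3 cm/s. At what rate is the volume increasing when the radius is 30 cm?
10800π cm³/s

V = (4/3)πr³
dV/dt = dV/dr · dr/dt = 4πr² · 3
At r = 30: dV/dt = 10800π cm³/s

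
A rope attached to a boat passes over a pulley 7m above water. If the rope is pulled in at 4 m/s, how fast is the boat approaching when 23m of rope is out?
23√30/30 ≈ 4.199 m/s

rope² = x² + 7²
x = √(23² - 7²) = 4√30
dx/dt = (rope/x) · d(rope)/dt = (23/(4√30)) · (-4) = -23√30/30 m/s
The boat approaches at 23√30/30 ≈ 4.199 m/s.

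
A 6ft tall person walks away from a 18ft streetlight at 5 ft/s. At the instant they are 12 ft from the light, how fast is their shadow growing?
5/2 ft/s

By similar triangles: 18/(x+s) = 6/s
Solving: s = 6x/12
ds/dt = 6/12 · dx/dt = 1/2 · 5 = 5/2 ft/s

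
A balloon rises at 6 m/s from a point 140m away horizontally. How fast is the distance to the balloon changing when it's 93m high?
558√28249/28249 ≈ 3.32 m/s

z² = 140² + y²
z = √(140² + 93²) = √28249
dz/dt = y/z · dy/dt = 93/√28249 · 6 = 558√28249/28249 ≈ 3.32 m/s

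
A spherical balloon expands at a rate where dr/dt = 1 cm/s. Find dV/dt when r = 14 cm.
784π cm³/s

V = (4/3)πr³
dV/dt = dV/dr · dr/dt = 4πr² · 1
At r = 14: dV/dt = 784π cm³/s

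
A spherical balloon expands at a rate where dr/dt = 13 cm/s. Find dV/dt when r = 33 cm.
56628π cm³/s

V = (4/3)πr³
dV/dt = dV/dr · dr/dt = 4πr² · 13
At r = 33: dV/dt = 56628π cm³/s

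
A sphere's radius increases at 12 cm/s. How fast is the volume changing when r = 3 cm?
432π cm³/s

V = (4/3)πr³
dV/dt = dV/dr · dr/dt = 4πr² · 12
At r = 3: dV/dt = 432π cm³/s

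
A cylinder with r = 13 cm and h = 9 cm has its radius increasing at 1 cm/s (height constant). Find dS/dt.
70π cm²/s

S = 2πrh + 2πr² (lateral + bases)
dS/dt = (2πh + 4πr)·dr/dt = (2π·9 + 4π·13)·1
= 70π cm²/s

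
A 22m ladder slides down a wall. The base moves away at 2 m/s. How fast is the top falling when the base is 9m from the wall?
18√403/403 ≈ 0.8966 m/s

x² + y² = 22²
2x·dx/dt + 2y·dy/dt = 0
dy/dt = -x/y · dx/dt = -9/√403 · 2 = -18√403/403 m/s
The top is descending at 18√403/403 ≈ 0.8966 m/s.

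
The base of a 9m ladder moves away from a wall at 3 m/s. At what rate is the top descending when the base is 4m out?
12√65/65 ≈ 1.488 m/s

x² + y² = 9²
2x·dx/dt + 2y·dy/dt = 0
dy/dt = -x/y · dx/dt = -4/√65 · 3 = -12√65/65 m/s
The top is descending at 12√65/65 ≈ 1.488 m/s.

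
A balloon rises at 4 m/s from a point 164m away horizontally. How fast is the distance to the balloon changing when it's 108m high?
54√2410/1205 ≈ 2.2 m/s

z² = 164² + y²
z = √(164² + 108²) = 4√2410
dz/dt = y/z · dy/dt = 108/(4√2410) · 4 = 54√2410/1205 ≈ 2.2 m/s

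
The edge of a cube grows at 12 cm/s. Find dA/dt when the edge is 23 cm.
3312 cm²/s

A = 6s²
dA/dt = 12s · ds/dt = 12·23·12 = 3312 cm²/s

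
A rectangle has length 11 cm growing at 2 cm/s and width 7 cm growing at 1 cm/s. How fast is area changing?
25 cm²/s

A = lw
dA/dt = w·dl/dt + l·dw/dt = 7·2 + 11·1 = 25 cm²/s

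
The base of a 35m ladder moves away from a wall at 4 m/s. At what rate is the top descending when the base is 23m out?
23√174/87 ≈ 3.487 m/s

x² + y² = 35²
2x·dx/dt + 2y·dy/dt = 0
dy/dt = -x/y · dx/dt = -23/(2√174) · 4 = -23√174/87 m/s
The top is descending at 23√174/87 ≈ 3.487 m/s.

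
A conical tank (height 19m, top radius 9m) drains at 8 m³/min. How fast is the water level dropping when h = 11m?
2888/(9801π) ≈ 0.09379 m/min

r/h = 9/19, so r = (9/19)h
V = (1/3)πr²h = (1/3)π((9/19)h)²h = (27/361)πh³
dV/dh = (81/361)πh²
dh/dt = (dV/dt)/(dV/dh) = -8/((81/361)π·11²) = -2888/(9801π) m/min
The level is dropping at 2888/(9801π) ≈ 0.09379 m/min.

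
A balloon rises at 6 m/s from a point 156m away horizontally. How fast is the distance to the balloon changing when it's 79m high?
474√30577/30577 ≈ 2.711 m/s

z² = 156² + y²
z = √(156² + 79²) = √30577
dz/dt = y/z · dy/dt = 79/√30577 · 6 = 474√30577/30577 ≈ 2.711 m/s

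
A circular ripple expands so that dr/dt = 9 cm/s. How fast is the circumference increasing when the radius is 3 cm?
18π cm/s

C = 2πr
dC/dt = 2π · dr/dt = 2π · 9 = 18π cm/s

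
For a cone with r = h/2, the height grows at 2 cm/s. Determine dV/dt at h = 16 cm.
128π cm³/s

V = (1/3)π(h/2)²h = πh³/12
dV/dt = πh²/4 · 2
At h = 16: dV/dt = 128π cm³/s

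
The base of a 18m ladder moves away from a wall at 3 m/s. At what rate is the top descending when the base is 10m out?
15√14/28 ≈ 2.004 m/s

x² + y² = 18²
2x·dx/dt + 2y·dy/dt = 0
dy/dt = -x/y · dx/dt = -10/(4√14) · 3 = -15√14/28 m/s
The top is descending at 15√14/28 ≈ 2.004 m/s.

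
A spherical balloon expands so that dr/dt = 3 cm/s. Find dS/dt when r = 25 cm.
600π cm²/s

S = 4πr²
dS/dt = dS/dr · dr/dt = 8πr · 3
At r = 25: dS/dt = 600π cm²/s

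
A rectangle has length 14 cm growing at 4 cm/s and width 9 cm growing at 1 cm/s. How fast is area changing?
50 cm²/s

A = lw
dA/dt = w·dl/dt + l·dw/dt = 9·4 + 14·1 = 50 cm²/s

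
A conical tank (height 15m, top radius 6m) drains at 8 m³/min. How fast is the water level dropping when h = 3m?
50/(9π) ≈ 1.768 m/min

r/h = 6/15, so r = (2/5)h
V = (1/3)πr²h = (1/3)π((2/5)h)²h = (4/75)πh³
dV/dh = (4/25)πh²
dh/dt = (dV/dt)/(dV/dh) = -8/((4/25)π·3²) = -50/(9π) m/min
The level is dropping at 50/(9π) ≈ 1.768 m/min.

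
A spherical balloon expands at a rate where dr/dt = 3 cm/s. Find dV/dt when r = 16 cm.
3072π cm³/s

V = (4/3)πr³
dV/dt = dV/dr · dr/dt = 4πr² · 3
At r = 16: dV/dt = 3072π cm³/s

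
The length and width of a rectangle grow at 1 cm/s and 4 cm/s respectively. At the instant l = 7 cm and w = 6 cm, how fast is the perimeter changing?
10 cm/s

P = 2(l + w)
dP/dt = 2(dl/dt + dw/dt) = 2(1 + 4) = 10 cm/s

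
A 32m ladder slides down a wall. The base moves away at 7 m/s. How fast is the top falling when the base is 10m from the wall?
5√231/33 ≈ 2.303 m/s

x² + y² = 32²
2x·dx/dt + 2y·dy/dt = 0
dy/dt = -x/y · dx/dt = -10/(2√231) · 7 = -5√231/33 m/s
The top is descending at 5√231/33 ≈ 2.303 m/s.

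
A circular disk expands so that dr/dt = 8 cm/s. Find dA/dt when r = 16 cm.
256π cm²/s

A = πr²
dA/dt = 2πr · dr/dt = 2π(16)(8) = 256π cm²/s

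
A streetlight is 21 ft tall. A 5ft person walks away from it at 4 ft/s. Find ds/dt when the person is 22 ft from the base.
5/4 ft/s

By similar triangles: 21/(x+s) = 5/s
Solving: s = 5x/16
ds/dt = 5/16 · dx/dt = 5/16 · 4 = 5/4 ft/s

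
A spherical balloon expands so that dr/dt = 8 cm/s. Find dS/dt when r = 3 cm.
192π cm²/s

S = 4πr²
dS/dt = dS/dr · dr/dt = 8πr · 8
At r = 3: dS/dt = 192π cm²/s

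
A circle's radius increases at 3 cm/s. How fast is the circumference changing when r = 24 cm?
6π cm/s

C = 2πr
dC/dt = 2π · dr/dt = 2π · 3 = 6π cm/s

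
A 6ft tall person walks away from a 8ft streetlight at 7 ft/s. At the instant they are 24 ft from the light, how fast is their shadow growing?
21 ft/s

By similar triangles: 8/(x+s) = 6/s
Solving: s = 6x/2
ds/dt = 6/2 · dx/dt = 3 · 7 = 21 ft/s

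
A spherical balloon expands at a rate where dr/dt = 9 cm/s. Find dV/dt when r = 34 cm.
41616π cm³/s

V = (4/3)πr³
dV/dt = dV/dr · dr/dt = 4πr² · 9
At r = 34: dV/dt = 41616π cm³/s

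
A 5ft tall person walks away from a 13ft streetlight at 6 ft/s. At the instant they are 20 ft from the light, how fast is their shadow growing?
15/4 ft/s

By similar triangles: 13/(x+s) = 5/s
Solving: s = 5x/8
ds/dt = 5/8 · dx/dt = 5/8 · 6 = 15/4 ft/s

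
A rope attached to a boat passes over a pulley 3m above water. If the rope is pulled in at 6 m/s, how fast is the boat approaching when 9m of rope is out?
9√2/2 ≈ 6.364 m/s

rope² = x² + 3²
x = √(9² - 3²) = 6√2
dx/dt = (rope/x) · d(rope)/dt = (9/(6√2)) · (-6) = -9√2/2 m/s
The boat approaches at 9√2/2 ≈ 6.364 m/s.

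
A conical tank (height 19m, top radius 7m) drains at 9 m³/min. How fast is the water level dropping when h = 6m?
361/(196π) ≈ 0.5863 m/min

r/h = 7/19, so r = (7/19)h
V = (1/3)πr²h = (1/3)π((7/19)h)²h = (49/1083)πh³
dV/dh = (49/361)πh²
dh/dt = (dV/dt)/(dV/dh) = -9/((49/361)π·6²) = -361/(196π) m/min
The level is dropping at 361/(196π) ≈ 0.5863 m/min.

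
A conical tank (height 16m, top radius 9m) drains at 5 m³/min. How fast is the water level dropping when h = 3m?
1280/(729π) ≈ 0.5589 m/min

r/h = 9/16, so r = (9/16)h
V = (1/3)πr²h = (1/3)π((9/16)h)²h = (27/256)πh³
dV/dh = (81/256)πh²
dh/dt = (dV/dt)/(dV/dh) = -5/((81/256)π·3²) = -1280/(729π) m/min
The level is dropping at 1280/(729π) ≈ 0.5589 m/min.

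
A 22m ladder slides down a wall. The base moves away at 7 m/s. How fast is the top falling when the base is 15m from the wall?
15√259/37 ≈ 6.524 m/s

x² + y² = 22²
2x·dx/dt + 2y·dy/dt = 0
dy/dt = -x/y · dx/dt = -15/√259 · 7 = -15√259/37 m/s
The top is descending at 15√259/37 ≈ 6.524 m/s.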